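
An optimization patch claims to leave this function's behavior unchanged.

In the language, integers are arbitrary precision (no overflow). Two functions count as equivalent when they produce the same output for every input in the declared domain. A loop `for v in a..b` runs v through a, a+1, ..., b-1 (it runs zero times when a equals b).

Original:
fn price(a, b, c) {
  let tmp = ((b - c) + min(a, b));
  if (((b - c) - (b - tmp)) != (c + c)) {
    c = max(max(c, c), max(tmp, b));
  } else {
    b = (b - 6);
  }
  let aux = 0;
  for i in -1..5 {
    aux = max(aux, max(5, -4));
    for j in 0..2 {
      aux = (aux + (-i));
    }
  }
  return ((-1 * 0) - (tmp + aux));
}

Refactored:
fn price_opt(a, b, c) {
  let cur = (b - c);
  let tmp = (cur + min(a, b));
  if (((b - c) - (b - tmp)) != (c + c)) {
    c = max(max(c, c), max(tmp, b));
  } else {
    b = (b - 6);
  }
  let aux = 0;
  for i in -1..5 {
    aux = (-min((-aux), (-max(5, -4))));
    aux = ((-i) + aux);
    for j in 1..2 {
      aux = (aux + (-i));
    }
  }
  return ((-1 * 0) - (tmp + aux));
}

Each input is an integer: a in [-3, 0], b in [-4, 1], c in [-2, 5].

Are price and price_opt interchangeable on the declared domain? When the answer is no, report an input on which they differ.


The two are interchangeable: statement counts differ; loop structure differs; min/max/abs usage differs; arithmetic usage differs; local variable names differ, and every declared input agrees.
Spot check at a=-3, b=-4, c=2 — price: tmp := -10 | (((b - c) - (b - tmp)) != (c + c)): true | c := 2 | aux := 0 | iter i=-1: | aux := 5 | iter j=0: | aux := 6 | iter j=1: | aux := 7 | iter i=0: | aux := 7 | iter j=0: | aux := 7 | iter j=1: | aux := 7 | iter i=1: | aux := 7 | iter j=0: | aux := 6 | iter j=1: | aux := 5 | iter i=2: | aux := 5 | iter j=0: | aux := 3 | iter j=1: | aux := 1 | iter i=3: | aux := 5 | iter j=0: | aux := 2 | iter j=1: | aux := -1 | iter i=4: | aux := 5 | iter j=0: | aux := 1 | iter j=1: | aux := -3 | result 13. price_opt: cur := -6 | tmp := -10 | (((b - c) - (b - tmp)) != (c + c)): true | c := 2 | aux := 0 | iter i=-1: | aux := 5 | aux := 6 | iter j=1: | aux := 7 | iter i=0: | aux := 7 | aux := 7 | iter j=1: | aux := 7 | iter i=1: | aux := 7 | aux := 6 | iter j=1: | aux := 5 | iter i=2: | aux := 5 | aux := 3 | iter j=1: | aux := 1 | iter i=3: | aux := 5 | aux := 2 | iter j=1: | aux := -1 | iter i=4: | aux := 5 | aux := 1 | iter j=1: | aux := -3 | result 13. Both give 13.
Sweeping the whole domain (192 inputs) finds no disagreement.
verdict: equivalent


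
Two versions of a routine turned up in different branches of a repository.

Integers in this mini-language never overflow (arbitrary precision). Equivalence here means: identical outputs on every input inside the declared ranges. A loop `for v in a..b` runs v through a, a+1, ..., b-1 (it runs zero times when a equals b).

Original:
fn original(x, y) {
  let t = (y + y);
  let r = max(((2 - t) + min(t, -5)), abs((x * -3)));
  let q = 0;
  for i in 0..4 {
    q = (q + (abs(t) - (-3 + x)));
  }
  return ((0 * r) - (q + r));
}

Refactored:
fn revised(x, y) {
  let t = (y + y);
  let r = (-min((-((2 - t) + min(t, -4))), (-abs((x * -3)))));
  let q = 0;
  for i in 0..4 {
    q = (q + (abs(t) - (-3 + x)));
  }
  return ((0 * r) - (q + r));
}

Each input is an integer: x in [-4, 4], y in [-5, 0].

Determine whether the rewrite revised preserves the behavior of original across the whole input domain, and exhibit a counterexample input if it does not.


Run the pair on x=0, y=-2.
original: t=-4, then r=1, then q=0, then (i=0), then q=7, then (i=1), then q=14, then (i=2), then q=21, then (i=3), then q=28, then returns -29
revised: t=-4, then r=2, then q=0, then (i=0), then q=7, then (i=1), then q=14, then (i=2), then q=21, then (i=3), then q=28, then returns -30
-29 and -30 differ, so these are not the same function on this domain.
verdict: not equivalent; witness: x=0, y=-2


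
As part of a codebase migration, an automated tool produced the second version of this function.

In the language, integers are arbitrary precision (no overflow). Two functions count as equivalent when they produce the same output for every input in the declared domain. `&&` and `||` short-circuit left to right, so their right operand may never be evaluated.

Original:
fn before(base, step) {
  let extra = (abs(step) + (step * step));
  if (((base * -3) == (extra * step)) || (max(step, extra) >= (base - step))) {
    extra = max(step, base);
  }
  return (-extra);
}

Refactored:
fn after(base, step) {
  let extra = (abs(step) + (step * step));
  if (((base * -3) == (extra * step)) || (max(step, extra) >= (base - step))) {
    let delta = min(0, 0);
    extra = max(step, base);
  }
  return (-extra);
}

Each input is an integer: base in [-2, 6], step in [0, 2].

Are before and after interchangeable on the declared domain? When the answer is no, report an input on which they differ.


Comparing the listings, the differences include: local variable names differ, min/max/abs usage differs, statement counts differ, constant usage differs.
As a probe, take base=-2, step=0: before runs extra = 0; (((base * -3) == (extra * step)) || (max(step, extra) >= (base - step))) -> true; extra = 0; return 0; after runs extra = 0; (((base * -3) == (extra * step)) || (max(step, extra) >= (base - step))) -> true; delta = 0; extra = 0; return 0; both end at 0.
Sweeping the whole domain (27 inputs) finds no disagreement.
verdict: equivalent


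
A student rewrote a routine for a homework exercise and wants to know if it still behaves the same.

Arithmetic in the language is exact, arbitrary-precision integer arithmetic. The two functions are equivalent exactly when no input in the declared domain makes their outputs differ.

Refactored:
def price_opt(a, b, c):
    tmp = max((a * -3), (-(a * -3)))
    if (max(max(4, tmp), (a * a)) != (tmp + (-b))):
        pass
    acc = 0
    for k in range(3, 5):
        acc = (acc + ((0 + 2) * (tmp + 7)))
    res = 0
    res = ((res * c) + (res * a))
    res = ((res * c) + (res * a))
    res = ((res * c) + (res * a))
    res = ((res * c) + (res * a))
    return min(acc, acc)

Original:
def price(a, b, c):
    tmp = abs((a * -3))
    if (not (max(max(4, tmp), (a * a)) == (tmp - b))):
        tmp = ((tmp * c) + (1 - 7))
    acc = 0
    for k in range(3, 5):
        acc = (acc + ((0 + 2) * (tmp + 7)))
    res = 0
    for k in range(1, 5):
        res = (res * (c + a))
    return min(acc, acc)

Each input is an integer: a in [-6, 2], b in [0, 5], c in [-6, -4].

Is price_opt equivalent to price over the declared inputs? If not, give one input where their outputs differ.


These are not equivalent — on a=-6, b=0, c=-6 the outputs split (-428 vs 100).
price: tmp = 18; (not (max(max(4, tmp), (a * a)) == (tmp - b))) -> true; tmp = -114; acc = 0; [k=3]; acc = -214; [k=4]; acc = -428; res = 0; [k=1]; res = 0; [k=2]; res = 0; [k=3]; res = 0; [k=4]; res = 0; return -428
price_opt: tmp = 18; (max(max(4, tmp), (a * a)) != (tmp + (-b))) -> true; acc = 0; [k=3]; acc = 50; [k=4]; acc = 100; res = 0; res = 0; res = 0; res = 0; res = 0; return 100
verdict: not equivalent; witness: a=-6, b=0, c=-6


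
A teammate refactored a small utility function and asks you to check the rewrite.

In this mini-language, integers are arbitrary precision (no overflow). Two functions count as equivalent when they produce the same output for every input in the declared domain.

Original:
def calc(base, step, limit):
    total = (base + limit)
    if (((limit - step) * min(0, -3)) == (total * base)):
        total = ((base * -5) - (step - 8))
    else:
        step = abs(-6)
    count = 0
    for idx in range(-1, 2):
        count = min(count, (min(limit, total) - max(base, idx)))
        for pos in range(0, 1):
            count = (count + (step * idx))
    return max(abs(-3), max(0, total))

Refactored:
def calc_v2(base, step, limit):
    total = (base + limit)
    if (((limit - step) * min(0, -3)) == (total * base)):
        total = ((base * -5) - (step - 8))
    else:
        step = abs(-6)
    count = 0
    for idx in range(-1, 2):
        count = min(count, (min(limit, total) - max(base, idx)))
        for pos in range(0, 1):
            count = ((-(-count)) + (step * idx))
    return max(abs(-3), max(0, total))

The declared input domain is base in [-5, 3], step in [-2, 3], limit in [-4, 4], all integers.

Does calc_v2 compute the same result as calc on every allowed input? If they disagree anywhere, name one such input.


Changes here: same computation, different form; the full 486-point sweep finds no disagreement.
verdict: equivalent


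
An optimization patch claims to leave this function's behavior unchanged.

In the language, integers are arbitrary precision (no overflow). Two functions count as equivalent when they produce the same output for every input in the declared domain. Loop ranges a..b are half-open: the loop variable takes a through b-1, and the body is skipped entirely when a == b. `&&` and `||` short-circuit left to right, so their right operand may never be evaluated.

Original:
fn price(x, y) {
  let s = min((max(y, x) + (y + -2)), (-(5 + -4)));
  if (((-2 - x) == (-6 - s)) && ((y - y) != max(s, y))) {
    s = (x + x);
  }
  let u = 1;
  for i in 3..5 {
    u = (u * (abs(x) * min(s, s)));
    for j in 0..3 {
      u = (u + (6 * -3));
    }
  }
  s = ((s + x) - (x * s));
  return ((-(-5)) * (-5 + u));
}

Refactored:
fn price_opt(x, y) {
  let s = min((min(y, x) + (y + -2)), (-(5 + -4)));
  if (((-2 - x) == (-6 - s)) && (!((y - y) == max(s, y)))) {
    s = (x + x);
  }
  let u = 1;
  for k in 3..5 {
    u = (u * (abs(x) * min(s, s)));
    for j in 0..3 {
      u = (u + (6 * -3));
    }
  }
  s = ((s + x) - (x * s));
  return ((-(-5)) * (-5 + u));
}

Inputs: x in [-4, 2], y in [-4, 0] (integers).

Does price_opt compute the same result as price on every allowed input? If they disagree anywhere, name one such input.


Input x=-4, y=-3: 13465 from price versus 15905 from price_opt.
verdict: not equivalent; witness: x=-4, y=-3


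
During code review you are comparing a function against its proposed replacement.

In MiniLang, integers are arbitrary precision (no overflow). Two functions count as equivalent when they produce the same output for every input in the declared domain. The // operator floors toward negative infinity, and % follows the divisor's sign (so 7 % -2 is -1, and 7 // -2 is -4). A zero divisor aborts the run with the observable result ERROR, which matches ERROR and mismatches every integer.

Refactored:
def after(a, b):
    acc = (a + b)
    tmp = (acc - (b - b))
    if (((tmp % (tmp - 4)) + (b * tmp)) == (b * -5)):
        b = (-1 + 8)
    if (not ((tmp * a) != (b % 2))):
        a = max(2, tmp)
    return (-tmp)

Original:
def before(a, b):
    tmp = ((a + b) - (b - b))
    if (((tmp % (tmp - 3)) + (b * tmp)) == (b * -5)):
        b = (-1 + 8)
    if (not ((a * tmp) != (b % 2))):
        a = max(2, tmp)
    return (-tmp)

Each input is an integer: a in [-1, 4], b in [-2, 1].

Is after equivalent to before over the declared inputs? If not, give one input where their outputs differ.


Evaluate both at a=2, b=1.
before: tmp=3, then a zero divisor aborts: ERROR
after: acc=3, then tmp=3, then (((tmp % (tmp - 4)) + (b * tmp)) == (b * -5)) is false, then (not ((tmp * a) != (b % 2))) is false, then returns -3
ERROR and -3 differ, so these are not the same function on this domain.
verdict: not equivalent; witness: a=2, b=1


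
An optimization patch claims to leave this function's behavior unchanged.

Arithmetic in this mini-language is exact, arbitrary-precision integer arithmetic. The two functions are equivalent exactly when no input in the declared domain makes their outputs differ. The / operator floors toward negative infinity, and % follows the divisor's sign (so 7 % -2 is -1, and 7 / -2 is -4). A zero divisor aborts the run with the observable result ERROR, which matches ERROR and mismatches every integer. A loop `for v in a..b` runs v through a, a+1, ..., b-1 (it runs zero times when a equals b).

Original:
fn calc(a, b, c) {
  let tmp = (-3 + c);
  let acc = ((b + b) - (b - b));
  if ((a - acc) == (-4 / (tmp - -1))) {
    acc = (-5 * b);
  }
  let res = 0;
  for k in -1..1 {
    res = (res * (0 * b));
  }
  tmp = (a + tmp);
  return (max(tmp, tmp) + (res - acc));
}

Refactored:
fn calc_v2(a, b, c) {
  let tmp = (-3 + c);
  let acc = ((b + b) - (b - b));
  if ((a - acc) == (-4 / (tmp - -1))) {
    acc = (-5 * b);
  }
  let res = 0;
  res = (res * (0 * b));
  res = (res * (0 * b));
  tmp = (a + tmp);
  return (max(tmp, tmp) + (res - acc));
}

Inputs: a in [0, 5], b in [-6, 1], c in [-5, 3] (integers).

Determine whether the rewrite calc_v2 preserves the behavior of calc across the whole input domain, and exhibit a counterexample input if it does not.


Differences: loop structure differs, plus local variable names differ, plus arithmetic usage differs, plus constant usage differs — yet all 432 inputs agree.
verdict: equivalent


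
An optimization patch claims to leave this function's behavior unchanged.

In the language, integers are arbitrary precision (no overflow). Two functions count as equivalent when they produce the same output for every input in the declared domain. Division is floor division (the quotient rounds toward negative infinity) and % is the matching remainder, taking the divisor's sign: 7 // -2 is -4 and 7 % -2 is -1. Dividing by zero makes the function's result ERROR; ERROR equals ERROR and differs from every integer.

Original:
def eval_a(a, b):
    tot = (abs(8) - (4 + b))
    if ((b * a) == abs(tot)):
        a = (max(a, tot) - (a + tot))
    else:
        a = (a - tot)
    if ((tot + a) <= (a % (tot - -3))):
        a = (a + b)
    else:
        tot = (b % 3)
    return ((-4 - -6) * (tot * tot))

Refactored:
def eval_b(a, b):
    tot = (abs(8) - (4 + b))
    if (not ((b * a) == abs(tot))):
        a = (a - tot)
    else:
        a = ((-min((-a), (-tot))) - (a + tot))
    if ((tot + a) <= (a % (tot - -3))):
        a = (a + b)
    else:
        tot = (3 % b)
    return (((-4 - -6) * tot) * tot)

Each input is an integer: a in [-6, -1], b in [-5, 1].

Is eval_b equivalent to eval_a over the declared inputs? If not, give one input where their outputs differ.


There is a counterexample at a=-5, b=-1: 8 on one side, 0 on the other.
eval_a: tot becomes 5; next ((b * a) == abs(tot)) evaluates to true; next a becomes 5; next ((tot + a) <= (a % (tot - -3))) evaluates to false; next tot becomes 2; next final value 8
eval_b: tot becomes 5; next (not ((b * a) == abs(tot))) evaluates to false; next a becomes 5; next ((tot + a) <= (a % (tot - -3))) evaluates to false; next tot becomes 0; next final value 0
verdict: not equivalent; witness: a=-5, b=-1


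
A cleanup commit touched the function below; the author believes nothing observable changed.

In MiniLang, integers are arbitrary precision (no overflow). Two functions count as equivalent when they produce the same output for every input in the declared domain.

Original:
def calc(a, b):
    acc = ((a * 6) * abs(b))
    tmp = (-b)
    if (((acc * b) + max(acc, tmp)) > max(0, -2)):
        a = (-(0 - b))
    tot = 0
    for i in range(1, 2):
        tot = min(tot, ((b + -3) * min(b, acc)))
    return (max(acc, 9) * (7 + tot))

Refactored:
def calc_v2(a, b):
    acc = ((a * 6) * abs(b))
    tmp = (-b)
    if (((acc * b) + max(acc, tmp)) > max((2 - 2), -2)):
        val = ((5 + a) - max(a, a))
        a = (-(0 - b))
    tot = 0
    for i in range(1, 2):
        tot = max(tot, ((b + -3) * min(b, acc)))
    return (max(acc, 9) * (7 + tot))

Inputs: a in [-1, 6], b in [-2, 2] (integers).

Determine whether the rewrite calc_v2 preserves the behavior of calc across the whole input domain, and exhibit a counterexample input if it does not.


Run the pair on a=-1, b=-2.
calc: acc=-12, then tmp=2, then (((acc * b) + max(acc, tmp)) > max(0, -2)) is true, then a=-2, then tot=0, then (i=1), then tot=0, then returns 63
calc_v2: acc=-12, then tmp=2, then (((acc * b) + max(acc, tmp)) > max((2 - 2), -2)) is true, then val=5, then a=-2, then tot=0, then (i=1), then tot=60, then returns 603
63 vs 603 — the two versions disagree here.
verdict: not equivalent; witness: a=-1, b=-2


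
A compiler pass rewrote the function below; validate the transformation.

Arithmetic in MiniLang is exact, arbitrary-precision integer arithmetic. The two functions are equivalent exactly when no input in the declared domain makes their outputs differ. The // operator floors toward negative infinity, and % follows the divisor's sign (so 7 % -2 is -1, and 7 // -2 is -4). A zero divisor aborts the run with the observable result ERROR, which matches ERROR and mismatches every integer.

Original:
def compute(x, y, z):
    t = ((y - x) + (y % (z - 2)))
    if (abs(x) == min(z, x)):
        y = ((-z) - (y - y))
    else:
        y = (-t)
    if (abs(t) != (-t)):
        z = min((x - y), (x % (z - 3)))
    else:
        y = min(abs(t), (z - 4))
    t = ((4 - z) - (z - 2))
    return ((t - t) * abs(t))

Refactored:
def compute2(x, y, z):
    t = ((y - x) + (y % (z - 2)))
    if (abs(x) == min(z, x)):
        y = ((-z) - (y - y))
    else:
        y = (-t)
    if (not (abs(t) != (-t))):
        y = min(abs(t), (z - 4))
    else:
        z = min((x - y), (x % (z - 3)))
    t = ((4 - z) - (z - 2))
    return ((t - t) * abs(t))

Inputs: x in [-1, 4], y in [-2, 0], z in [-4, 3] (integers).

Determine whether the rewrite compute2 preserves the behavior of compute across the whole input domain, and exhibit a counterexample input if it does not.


Reading the diff, among the changes: boolean connective usage differs.
One worked example (x=-1, y=-2, z=0) — compute: t := -1 | (abs(x) == min(z, x)): false | y := 1 | (abs(t) != (-t)): false | y := -4 | t := 6 | result 0; compute2: t := -1 | (abs(x) == min(z, x)): false | y := 1 | (not (abs(t) != (-t))): true | y := -4 | t := 6 | result 0; agreement on 0.
An exhaustive pass over the 144 declared inputs shows identical outputs.
verdict: equivalent


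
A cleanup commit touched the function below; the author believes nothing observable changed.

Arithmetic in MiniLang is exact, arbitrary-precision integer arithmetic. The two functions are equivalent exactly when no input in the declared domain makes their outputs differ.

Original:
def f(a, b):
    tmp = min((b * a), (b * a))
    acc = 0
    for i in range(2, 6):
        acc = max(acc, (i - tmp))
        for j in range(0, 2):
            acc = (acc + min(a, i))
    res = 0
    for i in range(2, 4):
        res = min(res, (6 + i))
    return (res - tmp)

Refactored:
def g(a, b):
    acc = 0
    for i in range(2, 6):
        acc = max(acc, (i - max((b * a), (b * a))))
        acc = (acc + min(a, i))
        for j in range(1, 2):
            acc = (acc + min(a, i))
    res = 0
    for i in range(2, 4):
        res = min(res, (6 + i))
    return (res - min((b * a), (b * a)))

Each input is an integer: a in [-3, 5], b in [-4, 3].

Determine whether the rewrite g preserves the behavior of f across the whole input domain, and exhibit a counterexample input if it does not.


Equivalent. Although `min((b * a), (b * a))` became `max((b * a), (b * a))`, no input in the stated domain can expose it.
An exhaustive pass over the 72 declared inputs shows identical outputs.
Tracing a=4, b=-4: f: tmp=-16, then acc=0, then (i=2), then acc=18, then (j=0), then acc=20, then (j=1), then acc=22, then (i=3), then acc=22, then (j=0), then acc=25, then (j=1), then acc=28, then (i=4), then acc=28, then (j=0), then acc=32, then (j=1), then acc=36, then (i=5), then acc=36, then (j=0), then acc=40, then (j=1), then acc=44, then res=0, then (i=2), then res=0, then (i=3), then res=0, then returns 16 | g: acc=0, then (i=2), then acc=18, then acc=20, then (j=1), then acc=22, then (i=3), then acc=22, then acc=25, then (j=1), then acc=28, then (i=4), then acc=28, then acc=32, then (j=1), then acc=36, then (i=5), then acc=36, then acc=40, then (j=1), then acc=44, then res=0, then (i=2), then res=0, then (i=3), then res=0, then returns 16 — matching result 16.
verdict: equivalent


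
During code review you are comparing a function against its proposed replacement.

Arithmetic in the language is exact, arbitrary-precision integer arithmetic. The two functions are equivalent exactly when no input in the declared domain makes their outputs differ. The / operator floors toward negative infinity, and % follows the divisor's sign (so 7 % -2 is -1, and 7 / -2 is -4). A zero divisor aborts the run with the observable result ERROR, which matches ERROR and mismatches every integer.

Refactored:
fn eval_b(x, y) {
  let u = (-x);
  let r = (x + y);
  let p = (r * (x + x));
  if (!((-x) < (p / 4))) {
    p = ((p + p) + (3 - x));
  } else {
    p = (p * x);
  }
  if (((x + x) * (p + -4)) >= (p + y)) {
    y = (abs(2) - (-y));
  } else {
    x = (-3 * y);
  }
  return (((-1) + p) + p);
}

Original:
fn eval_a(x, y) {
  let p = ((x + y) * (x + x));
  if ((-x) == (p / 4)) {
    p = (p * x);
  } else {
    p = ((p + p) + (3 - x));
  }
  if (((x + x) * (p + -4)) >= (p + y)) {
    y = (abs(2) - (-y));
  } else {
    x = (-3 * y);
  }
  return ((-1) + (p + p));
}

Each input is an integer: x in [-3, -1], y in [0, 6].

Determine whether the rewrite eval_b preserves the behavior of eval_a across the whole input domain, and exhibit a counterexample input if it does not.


These are not equivalent — on x=-3, y=0 the outputs split (83 vs -109).
eval_a: p=18, then ((-x) == (p / 4)) is false, then p=42, then (((x + x) * (p + -4)) >= (p + y)) is false, then x=0, then returns 83
eval_b: u=3, then r=-3, then p=18, then (!((-x) < (p / 4))) is false, then p=-54, then (((x + x) * (p + -4)) >= (p + y)) is true, then y=2, then returns -109
verdict: not equivalent; witness: x=-3, y=0


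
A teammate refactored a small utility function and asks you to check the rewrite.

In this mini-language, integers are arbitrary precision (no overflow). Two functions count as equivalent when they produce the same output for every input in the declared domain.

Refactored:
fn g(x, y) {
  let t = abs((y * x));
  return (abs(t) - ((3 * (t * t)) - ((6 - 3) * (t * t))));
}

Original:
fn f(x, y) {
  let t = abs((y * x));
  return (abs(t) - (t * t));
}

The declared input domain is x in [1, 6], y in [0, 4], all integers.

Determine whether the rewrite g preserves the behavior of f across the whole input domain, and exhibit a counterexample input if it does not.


Evaluate both at x=1, y=1.
f: t = 1; return 0
g: t = 1; return 1
0 and 1 differ, so these are not the same function on this domain.
verdict: not equivalent; witness: x=1, y=1


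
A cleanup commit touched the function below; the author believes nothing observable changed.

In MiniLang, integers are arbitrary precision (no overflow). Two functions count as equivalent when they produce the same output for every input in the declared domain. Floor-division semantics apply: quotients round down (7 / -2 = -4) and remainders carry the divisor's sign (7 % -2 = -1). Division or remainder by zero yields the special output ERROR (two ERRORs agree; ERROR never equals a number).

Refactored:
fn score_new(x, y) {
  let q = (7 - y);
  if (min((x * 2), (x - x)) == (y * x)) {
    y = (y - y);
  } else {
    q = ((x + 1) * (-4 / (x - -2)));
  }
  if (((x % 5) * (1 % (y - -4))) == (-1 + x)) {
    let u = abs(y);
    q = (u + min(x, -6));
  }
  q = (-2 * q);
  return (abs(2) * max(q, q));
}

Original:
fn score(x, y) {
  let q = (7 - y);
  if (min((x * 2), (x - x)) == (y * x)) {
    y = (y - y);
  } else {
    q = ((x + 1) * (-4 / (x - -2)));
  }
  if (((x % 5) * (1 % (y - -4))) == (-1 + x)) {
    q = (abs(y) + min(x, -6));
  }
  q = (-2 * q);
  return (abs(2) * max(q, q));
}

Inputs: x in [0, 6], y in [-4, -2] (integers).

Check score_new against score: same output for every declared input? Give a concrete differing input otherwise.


The two versions differ — the changes include local variable names differ, statement counts differ.
Tracing x=0, y=-3: score: q := 10 | (min((x * 2), (x - x)) == (y * x)): true | y := 0 | (((x % 5) * (1 % (y - -4))) == (-1 + x)): false | q := -20 | result -40 | score_new: q := 10 | (min((x * 2), (x - x)) == (y * x)): true | y := 0 | (((x % 5) * (1 % (y - -4))) == (-1 + x)): false | q := -20 | result -40 — matching result -40.
Checked all 21 inputs in the declared domain: the outputs agree on every one.
verdict: equivalent


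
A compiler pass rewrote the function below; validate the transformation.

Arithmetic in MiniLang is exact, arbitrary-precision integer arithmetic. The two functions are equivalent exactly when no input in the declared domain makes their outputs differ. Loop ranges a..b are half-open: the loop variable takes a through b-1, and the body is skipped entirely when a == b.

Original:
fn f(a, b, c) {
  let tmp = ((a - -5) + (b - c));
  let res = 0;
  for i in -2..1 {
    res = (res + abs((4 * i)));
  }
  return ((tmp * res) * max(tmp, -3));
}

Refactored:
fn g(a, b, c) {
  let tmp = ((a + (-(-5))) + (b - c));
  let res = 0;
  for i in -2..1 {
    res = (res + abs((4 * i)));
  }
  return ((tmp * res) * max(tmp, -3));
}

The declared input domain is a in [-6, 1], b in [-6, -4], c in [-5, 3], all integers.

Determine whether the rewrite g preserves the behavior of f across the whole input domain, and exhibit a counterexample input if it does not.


Behavior is preserved: although arithmetic usage differs, the outputs never diverge.
As a probe, take a=-4, b=-4, c=-4: f runs tmp := 1 | res := 0 | iter i=-2: | res := 8 | iter i=-1: | res := 12 | iter i=0: | res := 12 | result 12; g runs tmp := 1 | res := 0 | iter i=-2: | res := 8 | iter i=-1: | res := 12 | iter i=0: | res := 12 | result 12; both end at 12.
Every one of the 216 inputs gives matching results.
verdict: equivalent


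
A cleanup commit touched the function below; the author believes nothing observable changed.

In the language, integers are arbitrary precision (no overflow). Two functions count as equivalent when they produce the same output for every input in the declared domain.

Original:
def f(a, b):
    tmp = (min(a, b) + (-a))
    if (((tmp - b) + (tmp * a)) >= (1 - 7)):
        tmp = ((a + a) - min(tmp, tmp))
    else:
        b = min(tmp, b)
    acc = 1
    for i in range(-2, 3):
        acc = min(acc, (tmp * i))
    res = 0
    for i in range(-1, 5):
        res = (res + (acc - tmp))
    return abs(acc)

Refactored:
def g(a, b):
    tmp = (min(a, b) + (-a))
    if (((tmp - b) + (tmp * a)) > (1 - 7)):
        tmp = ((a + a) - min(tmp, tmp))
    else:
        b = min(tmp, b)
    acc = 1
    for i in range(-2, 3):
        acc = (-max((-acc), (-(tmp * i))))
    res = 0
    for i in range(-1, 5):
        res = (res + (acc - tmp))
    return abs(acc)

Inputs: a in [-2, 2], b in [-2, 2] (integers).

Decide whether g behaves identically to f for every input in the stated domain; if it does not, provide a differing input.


Try a=2, b=0.
f: tmp=-2, then (((tmp - b) + (tmp * a)) >= (1 - 7)) is true, then tmp=6, then acc=1, then (i=-2), then acc=-12, then (i=-1), then acc=-12, then (i=0), then acc=-12, then (i=1), then acc=-12, then (i=2), then acc=-12, then res=0, then (i=-1), then res=-18, then (i=0), then res=-36, then (i=1), then res=-54, then (i=2), then res=-72, then (i=3), then res=-90, then (i=4), then res=-108, then returns 12
g: tmp=-2, then (((tmp - b) + (tmp * a)) > (1 - 7)) is false, then b=-2, then acc=1, then (i=-2), then acc=1, then (i=-1), then acc=1, then (i=0), then acc=0, then (i=1), then acc=-2, then (i=2), then acc=-4, then res=0, then (i=-1), then res=-2, then (i=0), then res=-4, then (i=1), then res=-6, then (i=2), then res=-8, then (i=3), then res=-10, then (i=4), then res=-12, then returns 4
12 against 4: the behavior changed.
verdict: not equivalent; witness: a=2, b=0


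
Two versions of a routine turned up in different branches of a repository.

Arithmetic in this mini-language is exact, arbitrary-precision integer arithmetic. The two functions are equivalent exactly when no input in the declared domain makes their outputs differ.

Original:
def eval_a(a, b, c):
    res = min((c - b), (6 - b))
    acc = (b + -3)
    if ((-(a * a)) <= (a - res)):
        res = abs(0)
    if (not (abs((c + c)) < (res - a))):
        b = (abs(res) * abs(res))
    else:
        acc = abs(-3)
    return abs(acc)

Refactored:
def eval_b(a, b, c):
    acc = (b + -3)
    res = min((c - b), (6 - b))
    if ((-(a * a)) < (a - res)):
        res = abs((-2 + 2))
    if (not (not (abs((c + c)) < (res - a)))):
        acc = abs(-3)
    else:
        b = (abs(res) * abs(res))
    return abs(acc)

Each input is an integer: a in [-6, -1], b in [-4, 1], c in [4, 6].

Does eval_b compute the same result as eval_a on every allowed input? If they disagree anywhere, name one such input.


Consider the input a=-3, b=-2, c=4.
eval_a: res becomes 6; next acc becomes -5; next ((-(a * a)) <= (a - res)) evaluates to true; next res becomes 0; next (not (abs((c + c)) < (res - a))) evaluates to true; next b becomes 0; next final value 5
eval_b: acc becomes -5; next res becomes 6; next ((-(a * a)) < (a - res)) evaluates to false; next (not (not (abs((c + c)) < (res - a)))) evaluates to true; next acc becomes 3; next final value 3
5 against 3: the behavior changed.
verdict: not equivalent; witness: a=-3, b=-2, c=4


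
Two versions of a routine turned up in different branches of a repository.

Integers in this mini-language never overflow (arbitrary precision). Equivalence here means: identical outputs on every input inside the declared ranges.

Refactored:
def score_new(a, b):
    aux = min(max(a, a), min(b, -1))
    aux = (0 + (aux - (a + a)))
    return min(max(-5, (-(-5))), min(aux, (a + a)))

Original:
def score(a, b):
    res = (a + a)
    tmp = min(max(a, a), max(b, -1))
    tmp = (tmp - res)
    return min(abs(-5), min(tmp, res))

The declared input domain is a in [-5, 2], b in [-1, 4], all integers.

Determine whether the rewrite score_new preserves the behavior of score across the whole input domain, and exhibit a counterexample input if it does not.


These are not equivalent — on a=0, b=0 the outputs split (0 vs -1).
score: res=0, then tmp=0, then tmp=0, then returns 0
score_new: aux=-1, then aux=-1, then returns -1
verdict: not equivalent; witness: a=0, b=0


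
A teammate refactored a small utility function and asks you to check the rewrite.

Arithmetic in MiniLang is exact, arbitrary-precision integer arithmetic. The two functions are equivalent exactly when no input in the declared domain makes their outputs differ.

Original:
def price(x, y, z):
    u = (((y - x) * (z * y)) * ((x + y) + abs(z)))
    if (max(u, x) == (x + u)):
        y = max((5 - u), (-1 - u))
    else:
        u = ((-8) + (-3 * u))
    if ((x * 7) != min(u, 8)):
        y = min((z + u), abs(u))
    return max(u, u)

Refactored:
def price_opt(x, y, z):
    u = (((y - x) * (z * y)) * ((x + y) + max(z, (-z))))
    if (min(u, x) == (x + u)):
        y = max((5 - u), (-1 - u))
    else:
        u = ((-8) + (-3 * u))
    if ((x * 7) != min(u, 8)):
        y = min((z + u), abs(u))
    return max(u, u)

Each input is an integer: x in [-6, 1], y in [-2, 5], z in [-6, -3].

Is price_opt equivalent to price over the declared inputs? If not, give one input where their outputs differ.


On input x=-6, y=0, z=-6, price returns -8 while price_opt returns 0.
verdict: not equivalent; witness: x=-6, y=0, z=-6


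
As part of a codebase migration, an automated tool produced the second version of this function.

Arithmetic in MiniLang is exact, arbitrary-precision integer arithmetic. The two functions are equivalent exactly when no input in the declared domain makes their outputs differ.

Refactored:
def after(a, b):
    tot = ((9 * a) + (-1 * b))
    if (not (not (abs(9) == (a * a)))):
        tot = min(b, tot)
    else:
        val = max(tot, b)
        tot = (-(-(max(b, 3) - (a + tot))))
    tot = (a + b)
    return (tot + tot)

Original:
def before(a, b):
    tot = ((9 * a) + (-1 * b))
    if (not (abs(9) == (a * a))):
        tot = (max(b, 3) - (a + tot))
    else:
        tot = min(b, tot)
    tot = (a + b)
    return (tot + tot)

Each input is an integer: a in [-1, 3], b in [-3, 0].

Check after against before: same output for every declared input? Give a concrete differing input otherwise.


This is a faithful refactor — boolean connective usage differs, plus min/max/abs usage differs, plus statement counts differ, plus local variable names differ, but the computed results match everywhere.
Spot check at a=0, b=-2 — before: tot = 2; (not (abs(9) == (a * a))) -> true; tot = 1; tot = -2; return -4. after: tot = 2; (not (not (abs(9) == (a * a)))) -> false; val = 2; tot = 1; tot = -2; return -4. Both give -4.
An exhaustive pass over the 20 declared inputs shows identical outputs.
verdict: equivalent


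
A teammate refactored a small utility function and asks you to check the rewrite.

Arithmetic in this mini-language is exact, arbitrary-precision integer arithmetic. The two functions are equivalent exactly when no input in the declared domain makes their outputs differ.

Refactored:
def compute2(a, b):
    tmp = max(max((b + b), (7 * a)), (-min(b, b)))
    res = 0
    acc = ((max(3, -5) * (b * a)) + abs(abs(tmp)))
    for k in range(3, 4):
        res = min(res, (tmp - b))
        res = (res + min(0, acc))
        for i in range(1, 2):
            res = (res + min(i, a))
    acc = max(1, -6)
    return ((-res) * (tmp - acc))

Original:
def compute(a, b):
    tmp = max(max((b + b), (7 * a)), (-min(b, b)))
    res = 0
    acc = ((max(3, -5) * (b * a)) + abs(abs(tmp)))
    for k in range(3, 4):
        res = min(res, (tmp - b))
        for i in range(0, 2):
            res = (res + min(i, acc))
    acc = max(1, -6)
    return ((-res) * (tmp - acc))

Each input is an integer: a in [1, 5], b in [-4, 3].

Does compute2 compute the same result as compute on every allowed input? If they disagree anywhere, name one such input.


a=1, b=-4 yields 60 from compute but 24 from compute2.
verdict: not equivalent; witness: a=1, b=-4


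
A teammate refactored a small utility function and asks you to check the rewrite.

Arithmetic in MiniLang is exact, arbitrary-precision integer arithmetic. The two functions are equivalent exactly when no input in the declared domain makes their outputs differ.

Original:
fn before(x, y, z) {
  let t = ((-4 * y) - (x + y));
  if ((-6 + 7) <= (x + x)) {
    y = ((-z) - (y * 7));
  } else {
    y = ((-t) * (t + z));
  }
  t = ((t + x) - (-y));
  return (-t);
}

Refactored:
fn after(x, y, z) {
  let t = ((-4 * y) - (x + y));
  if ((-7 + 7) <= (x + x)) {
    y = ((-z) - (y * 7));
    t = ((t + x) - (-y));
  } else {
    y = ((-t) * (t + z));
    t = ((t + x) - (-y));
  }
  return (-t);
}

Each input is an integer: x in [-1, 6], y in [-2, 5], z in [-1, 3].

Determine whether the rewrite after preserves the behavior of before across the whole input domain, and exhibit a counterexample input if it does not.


Not equivalent: x=0, y=-2, z=-1 separates them (80 vs -25).
before: t = 10; ((-6 + 7) <= (x + x)) -> false; y = -90; t = -80; return 80
after: t = 10; ((-7 + 7) <= (x + x)) -> true; y = 15; t = 25; return -25
verdict: not equivalent; witness: x=0, y=-2, z=-1


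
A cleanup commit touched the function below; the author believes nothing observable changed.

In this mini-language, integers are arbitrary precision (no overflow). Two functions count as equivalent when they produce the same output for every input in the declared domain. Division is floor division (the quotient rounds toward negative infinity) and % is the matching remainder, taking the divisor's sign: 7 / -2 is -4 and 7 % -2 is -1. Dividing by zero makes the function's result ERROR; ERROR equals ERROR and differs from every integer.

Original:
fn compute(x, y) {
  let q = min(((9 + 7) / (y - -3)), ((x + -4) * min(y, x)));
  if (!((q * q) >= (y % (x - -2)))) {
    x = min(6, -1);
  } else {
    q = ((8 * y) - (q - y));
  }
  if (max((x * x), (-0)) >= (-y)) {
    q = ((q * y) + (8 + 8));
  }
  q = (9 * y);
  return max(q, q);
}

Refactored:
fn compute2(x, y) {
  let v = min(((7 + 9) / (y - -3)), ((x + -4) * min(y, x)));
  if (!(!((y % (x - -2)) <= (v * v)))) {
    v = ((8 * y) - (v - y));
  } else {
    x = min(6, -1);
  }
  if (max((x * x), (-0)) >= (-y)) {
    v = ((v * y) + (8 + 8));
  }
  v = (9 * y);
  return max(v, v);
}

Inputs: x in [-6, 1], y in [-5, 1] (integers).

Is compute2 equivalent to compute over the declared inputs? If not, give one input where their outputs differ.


The two versions differ — the changes include boolean connective usage differs; local variable names differ; comparison usage differs.
One worked example (x=0, y=-1) — compute: q = 4; (!((q * q) >= (y % (x - -2)))) -> false; q = -13; (max((x * x), (-0)) >= (-y)) -> false; q = -9; return -9; compute2: v = 4; (!(!((y % (x - -2)) <= (v * v)))) -> true; v = -13; (max((x * x), (-0)) >= (-y)) -> false; v = -9; return -9; agreement on -9.
Across all 56 domain points the two functions coincide.
verdict: equivalent


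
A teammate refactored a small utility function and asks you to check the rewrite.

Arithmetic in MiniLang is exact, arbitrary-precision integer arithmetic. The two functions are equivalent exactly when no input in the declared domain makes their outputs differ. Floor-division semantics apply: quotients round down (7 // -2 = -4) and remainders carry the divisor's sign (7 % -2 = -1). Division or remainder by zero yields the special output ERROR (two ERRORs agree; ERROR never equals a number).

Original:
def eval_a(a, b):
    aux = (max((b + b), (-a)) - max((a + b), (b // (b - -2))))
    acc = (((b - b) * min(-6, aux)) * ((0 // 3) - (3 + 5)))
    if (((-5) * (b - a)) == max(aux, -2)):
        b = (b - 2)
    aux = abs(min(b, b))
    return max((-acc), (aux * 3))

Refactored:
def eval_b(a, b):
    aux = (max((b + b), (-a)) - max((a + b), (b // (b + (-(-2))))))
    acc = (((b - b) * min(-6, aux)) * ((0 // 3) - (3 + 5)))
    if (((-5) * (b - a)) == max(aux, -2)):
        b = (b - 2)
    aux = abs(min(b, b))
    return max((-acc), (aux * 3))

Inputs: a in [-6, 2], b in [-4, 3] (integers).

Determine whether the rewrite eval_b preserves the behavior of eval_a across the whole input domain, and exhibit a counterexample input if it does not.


Although arithmetic usage differs, 72/72 inputs agree.
verdict: equivalent


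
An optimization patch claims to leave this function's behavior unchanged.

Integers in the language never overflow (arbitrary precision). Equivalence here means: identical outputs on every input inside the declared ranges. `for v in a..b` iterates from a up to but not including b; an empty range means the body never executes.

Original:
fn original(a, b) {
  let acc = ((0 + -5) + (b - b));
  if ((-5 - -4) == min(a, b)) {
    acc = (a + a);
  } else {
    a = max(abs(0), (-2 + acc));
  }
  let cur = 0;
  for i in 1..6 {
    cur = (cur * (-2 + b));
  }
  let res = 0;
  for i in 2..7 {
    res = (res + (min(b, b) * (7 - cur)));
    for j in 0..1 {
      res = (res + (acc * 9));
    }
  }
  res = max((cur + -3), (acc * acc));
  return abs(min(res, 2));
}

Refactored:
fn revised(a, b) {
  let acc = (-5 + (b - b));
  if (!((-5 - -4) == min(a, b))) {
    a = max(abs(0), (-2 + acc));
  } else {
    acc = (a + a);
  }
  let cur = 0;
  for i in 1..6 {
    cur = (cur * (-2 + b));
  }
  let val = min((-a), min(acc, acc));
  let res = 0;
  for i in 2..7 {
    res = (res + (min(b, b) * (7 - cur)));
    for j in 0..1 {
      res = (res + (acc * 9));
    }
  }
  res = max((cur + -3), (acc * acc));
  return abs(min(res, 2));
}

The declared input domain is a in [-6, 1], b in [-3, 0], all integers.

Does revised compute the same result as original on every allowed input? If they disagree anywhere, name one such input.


Behavior is preserved: although constant usage differs; and statement counts differ; and boolean connective usage differs; and local variable names differ; and min/max/abs usage differs; and arithmetic usage differs, the outputs never diverge.
Spot check at a=1, b=0 — original: acc = -5; ((-5 - -4) == min(a, b)) -> false; a = 0; cur = 0; [i=1]; cur = 0; [i=2]; cur = 0; [i=3]; cur = 0; [i=4]; cur = 0; [i=5]; cur = 0; res = 0; [i=2]; res = 0; [j=0]; res = -45; [i=3]; res = -45; [j=0]; res = -90; [i=4]; res = -90; [j=0]; res = -135; [i=5]; res = -135; [j=0]; res = -180; [i=6]; res = -180; [j=0]; res = -225; res = 25; return 2. revised: acc = -5; (!((-5 - -4) == min(a, b))) -> true; a = 0; cur = 0; [i=1]; cur = 0; [i=2]; cur = 0; [i=3]; cur = 0; [i=4]; cur = 0; [i=5]; cur = 0; val = -5; res = 0; [i=2]; res = 0; [j=0]; res = -45; [i=3]; res = -45; [j=0]; res = -90; [i=4]; res = -90; [j=0]; res = -135; [i=5]; res = -135; [j=0]; res = -180; [i=6]; res = -180; [j=0]; res = -225; res = 25; return 2. Both give 2.
An exhaustive pass over the 32 declared inputs shows identical outputs.
verdict: equivalent
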